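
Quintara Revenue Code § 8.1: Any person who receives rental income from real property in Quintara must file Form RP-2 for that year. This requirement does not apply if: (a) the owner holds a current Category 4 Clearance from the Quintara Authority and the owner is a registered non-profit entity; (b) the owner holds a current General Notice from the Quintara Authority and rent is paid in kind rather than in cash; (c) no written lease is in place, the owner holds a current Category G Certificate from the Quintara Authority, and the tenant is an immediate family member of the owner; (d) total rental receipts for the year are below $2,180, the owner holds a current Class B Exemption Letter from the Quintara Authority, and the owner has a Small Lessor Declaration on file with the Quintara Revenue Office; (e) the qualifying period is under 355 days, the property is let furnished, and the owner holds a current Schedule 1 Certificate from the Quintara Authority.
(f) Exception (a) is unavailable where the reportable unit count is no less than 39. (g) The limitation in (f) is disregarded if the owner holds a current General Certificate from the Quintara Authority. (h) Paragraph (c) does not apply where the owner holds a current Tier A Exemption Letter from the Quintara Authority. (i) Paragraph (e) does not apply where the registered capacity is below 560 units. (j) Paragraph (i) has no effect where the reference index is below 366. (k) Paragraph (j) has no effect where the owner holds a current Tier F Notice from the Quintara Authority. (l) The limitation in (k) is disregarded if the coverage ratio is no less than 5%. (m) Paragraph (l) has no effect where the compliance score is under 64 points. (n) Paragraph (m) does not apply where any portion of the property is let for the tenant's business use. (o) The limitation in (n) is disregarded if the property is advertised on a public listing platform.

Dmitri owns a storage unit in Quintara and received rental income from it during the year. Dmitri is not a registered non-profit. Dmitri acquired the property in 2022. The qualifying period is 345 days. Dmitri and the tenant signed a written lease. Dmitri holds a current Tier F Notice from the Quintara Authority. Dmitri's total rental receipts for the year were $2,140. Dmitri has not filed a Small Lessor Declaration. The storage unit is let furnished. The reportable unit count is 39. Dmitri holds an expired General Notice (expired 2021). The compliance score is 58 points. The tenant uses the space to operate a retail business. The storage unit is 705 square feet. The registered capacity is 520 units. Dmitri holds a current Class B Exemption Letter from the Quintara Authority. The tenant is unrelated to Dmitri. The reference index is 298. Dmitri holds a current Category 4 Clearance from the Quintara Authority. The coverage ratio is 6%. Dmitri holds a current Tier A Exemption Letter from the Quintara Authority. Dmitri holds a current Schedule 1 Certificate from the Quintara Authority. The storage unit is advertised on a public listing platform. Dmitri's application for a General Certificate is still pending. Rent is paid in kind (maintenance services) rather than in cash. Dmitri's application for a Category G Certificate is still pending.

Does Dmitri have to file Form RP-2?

Exception (a) does not apply: Dmitri is not a registered non-profit.
Exception (b) requires that the owner holds a current General Notice from the Quintara Authority; but the General Notice is not current, so (b) is unavailable.
Exception (c) does not apply: a written lease is in place.
Exception (d) fails — no Small Lessor Declaration is on file.
Exception (e) is satisfied on its face — the qualifying period is 345 days, under the 355 days limit; the property is let furnished; a current Schedule 1 Certificate is held. However, paragraphs (i)–(o) must be considered: (i) operates — the registered capacity is 520 units, below the 560 units limit. (j) would limit (i) — the reference index is 298, below the 366 limit — but (k) sets (j) aside: (k) operates against (j): a current Tier F Notice is held. (l) would limit (k) — the coverage ratio is 6%, meeting the 5% threshold — but (m) sets (l) aside: (m) is triggered — the compliance score is 58 points, under the 64 points limit. (n) is triggered (the space is let for business use), but yields to (o): (o) operates against (n): the property is publicly advertised. Exception (e) does not apply.
No exception is made out. Dmitri falls within the general rule.

Yes — Dmitri must file Form RP-2.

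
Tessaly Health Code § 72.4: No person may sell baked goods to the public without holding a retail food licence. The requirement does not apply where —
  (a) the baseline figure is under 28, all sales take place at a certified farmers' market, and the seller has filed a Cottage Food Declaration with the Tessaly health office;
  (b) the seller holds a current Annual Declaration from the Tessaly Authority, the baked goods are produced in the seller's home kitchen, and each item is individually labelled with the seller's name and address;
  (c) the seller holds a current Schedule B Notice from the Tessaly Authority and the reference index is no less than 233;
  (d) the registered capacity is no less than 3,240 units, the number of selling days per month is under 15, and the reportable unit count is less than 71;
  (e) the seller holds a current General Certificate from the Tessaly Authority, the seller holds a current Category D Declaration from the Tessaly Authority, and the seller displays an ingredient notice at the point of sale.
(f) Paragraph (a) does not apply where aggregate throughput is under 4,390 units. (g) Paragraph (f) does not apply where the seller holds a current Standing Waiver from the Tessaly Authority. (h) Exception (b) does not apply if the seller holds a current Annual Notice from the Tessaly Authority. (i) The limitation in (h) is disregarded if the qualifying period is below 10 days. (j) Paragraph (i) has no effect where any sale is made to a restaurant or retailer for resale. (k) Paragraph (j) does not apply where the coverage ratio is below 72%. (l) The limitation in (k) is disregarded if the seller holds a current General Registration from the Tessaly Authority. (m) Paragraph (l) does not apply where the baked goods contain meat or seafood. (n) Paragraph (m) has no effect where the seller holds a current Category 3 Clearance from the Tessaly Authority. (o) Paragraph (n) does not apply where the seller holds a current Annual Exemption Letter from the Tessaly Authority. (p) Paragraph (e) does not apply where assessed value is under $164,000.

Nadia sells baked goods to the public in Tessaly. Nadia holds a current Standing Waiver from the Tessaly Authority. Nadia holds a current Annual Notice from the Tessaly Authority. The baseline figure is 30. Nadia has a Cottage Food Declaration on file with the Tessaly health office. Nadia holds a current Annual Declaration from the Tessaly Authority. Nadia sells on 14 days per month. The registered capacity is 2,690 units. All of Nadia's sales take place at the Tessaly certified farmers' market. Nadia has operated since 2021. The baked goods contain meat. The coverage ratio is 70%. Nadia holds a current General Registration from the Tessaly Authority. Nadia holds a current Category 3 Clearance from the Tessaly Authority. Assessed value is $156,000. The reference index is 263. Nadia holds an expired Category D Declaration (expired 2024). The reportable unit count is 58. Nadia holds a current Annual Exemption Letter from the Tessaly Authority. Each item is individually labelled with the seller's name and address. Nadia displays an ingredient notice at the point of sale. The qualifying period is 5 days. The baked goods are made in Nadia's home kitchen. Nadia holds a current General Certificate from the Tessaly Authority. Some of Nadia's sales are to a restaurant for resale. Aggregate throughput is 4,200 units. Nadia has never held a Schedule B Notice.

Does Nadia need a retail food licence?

No — exception (b) applies; Nadia is not required to hold a retail food licence.

Exception (a) requires that the baseline figure is under 28; but the baseline figure is 30, not under 28, so (a) is unavailable.
Exception (b) is satisfied on its face — a current Annual Declaration is held; the baked goods are home-kitchen produced; items are individually labelled. Considering the limiting provisions: (h) would limit (b) — a current Annual Notice is held — but (i) sets (h) aside: (i) operates against (h): the qualifying period is 5 days, below the 10 days limit. (j) operates (some sales are to a restaurant for resale), but is itself disapplied by (k): (k) applies — the coverage ratio is 70%, below the 72% limit. (l) would limit (k) — a current General Registration is held — but (m) sets (l) aside: (m) applies — the baked goods contain meat. (n) is engaged (a current Category 3 Clearance is held), but is itself disapplied by (o): (o) operates against (n): a current Annual Exemption Letter is held. (b) remains available.
Exception (c) requires that the seller holds a current Schedule B Notice from the Tessaly Authority; but there is no Schedule B Notice in force, so (c) is unavailable.
Exception (d) does not apply: the registered capacity is 2,690 units, short of 3,240 units.
Exception (e) does not apply: no current Category D Declaration is held.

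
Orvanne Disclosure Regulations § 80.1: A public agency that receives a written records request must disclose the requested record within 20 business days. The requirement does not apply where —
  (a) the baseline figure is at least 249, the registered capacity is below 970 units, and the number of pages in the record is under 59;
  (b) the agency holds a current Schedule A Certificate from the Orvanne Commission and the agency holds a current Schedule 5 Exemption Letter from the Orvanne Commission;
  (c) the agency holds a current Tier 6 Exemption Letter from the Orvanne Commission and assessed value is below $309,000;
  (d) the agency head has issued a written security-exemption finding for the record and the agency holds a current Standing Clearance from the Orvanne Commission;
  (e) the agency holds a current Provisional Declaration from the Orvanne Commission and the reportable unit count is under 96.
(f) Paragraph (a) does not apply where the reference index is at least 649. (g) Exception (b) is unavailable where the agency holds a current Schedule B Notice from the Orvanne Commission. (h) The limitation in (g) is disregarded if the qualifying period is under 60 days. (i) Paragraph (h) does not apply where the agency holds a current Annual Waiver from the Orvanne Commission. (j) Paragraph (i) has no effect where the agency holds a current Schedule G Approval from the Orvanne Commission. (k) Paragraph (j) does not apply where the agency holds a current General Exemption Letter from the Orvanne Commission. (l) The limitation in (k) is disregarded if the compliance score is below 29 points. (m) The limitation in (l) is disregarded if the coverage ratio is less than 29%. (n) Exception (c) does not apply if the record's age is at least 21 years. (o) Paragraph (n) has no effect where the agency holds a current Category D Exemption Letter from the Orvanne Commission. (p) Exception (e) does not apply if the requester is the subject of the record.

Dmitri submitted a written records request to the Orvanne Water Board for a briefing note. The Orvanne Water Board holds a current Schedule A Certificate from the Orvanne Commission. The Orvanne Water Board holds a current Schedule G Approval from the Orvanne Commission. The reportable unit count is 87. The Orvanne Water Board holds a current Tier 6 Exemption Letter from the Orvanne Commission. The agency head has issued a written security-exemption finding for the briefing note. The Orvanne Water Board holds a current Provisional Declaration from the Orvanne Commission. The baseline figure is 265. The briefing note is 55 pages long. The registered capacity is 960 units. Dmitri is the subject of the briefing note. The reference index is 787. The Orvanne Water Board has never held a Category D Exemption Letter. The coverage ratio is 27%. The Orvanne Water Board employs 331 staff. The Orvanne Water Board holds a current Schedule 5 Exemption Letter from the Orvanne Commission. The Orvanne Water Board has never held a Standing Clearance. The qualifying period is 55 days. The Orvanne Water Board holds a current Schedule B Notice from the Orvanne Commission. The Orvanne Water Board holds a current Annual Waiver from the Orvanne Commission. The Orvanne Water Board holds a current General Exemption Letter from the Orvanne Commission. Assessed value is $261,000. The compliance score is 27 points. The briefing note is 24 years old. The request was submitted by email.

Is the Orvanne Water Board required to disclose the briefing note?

Exception (a) is satisfied on its face — the baseline figure is 265, meeting the 249 threshold; the registered capacity is 960 units, below the 970 units limit; the number of pages in the record is 55, under the 59 limit. However, paragraph (f) must be considered: (f) operates — the reference index is 787, meeting the 649 threshold. So (a) is unavailable.
All of (b)'s requirements are met (a current Schedule A Certificate is held; a current Schedule 5 Exemption Letter is held). Turning to paragraphs (g)–(m): (g) operates against (b): a current Schedule B Notice is held. (h) would limit (g) — the qualifying period is 55 days, under the 60 days limit — but (i) sets (h) aside: (i) operates against (h): a current Annual Waiver is held. (j) is triggered (a current Schedule G Approval is held), but is set aside by (k): (k) is engaged — a current General Exemption Letter is held. (l) is engaged (the compliance score is 27 points, below the 29 points limit), but is overridden by (m): (m) is engaged — the coverage ratio is 27%, less than the 29% limit. So (b) is unavailable.
Exception (c) is satisfied on its face — a current Tier 6 Exemption Letter is held; assessed value is $261,000, below the $309,000 limit. But applying paragraphs (n)–(o): (n) is triggered — the record's age is 24 years, meeting the 21 years threshold. (o) is not triggered (no current Category D Exemption Letter is held), so (n) stands. So (c) is unavailable.
Exception (d) requires that the agency holds a current Standing Clearance from the Orvanne Commission; but no current Standing Clearance is held, so (d) is unavailable.
Exception (e)'s conditions are all satisfied: a current Provisional Declaration is held; the reportable unit count is 87, under the 96 limit. However, paragraph (p) must be considered: (p) is engaged — Dmitri is the subject of the briefing note. So (e) is unavailable.
No exception applies. The general rule governs.

Yes — the Orvanne Water Board must disclose the briefing note.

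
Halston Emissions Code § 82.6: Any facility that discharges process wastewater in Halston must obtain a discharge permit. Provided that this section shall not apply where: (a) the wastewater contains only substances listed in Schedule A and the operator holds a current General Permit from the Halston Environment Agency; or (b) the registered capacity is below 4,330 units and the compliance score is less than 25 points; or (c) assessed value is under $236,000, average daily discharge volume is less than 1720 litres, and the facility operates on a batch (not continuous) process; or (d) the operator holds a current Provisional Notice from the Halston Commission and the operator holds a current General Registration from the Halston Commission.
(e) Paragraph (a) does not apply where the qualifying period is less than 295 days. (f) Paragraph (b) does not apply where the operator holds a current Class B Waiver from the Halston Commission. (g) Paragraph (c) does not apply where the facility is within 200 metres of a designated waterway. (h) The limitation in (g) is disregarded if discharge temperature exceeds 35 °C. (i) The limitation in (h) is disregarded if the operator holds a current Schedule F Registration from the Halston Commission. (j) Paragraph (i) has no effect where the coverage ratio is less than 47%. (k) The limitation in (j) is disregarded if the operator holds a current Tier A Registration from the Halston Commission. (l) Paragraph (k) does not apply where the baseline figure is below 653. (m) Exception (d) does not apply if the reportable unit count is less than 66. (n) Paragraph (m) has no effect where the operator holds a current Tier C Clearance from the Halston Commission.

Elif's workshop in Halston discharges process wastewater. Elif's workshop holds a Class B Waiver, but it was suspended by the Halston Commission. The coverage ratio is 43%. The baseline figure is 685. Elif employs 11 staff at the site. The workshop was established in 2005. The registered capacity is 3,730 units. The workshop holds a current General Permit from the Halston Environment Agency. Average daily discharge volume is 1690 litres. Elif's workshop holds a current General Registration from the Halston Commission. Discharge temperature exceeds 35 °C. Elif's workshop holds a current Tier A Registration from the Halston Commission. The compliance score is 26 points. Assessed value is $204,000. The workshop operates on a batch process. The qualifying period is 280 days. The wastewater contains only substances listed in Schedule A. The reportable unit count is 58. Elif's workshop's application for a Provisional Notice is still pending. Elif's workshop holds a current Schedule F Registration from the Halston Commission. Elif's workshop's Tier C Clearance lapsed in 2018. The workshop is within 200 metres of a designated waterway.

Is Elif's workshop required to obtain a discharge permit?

Yes — Elif's workshop must obtain a discharge permit.

Exception (a) is satisfied on its face — the wastewater is Schedule-A-only; a current General Permit is held. Turning to paragraph (e): (e) is engaged — the qualifying period is 280 days, less than the 295 days limit. Exception (a) does not apply.
Exception (b) does not apply: the compliance score is 26 points, not less than 25 points.
All of (c)'s requirements are met (assessed value is $204,000, under the $236,000 limit; average daily discharge volume is 1690 litres, less than the 1720 litres limit; the facility operates on a batch process). Turning to paragraphs (g)–(l): (g) operates — the workshop is within 200 m of a designated waterway. (h) operates (discharge temperature exceeds 35 °C), but is set aside by (i): (i) operates — a current Schedule F Registration is held. (j) would limit (i) — the coverage ratio is 43%, less than the 47% limit — but (k) sets (j) aside: (k) operates — a current Tier A Registration is held. (l) is not triggered (the baseline figure is 685, not below 653), so (k) stands. (c) is therefore removed.
Exception (d) fails — no current Provisional Notice is held.
No exception applies. The general rule governs.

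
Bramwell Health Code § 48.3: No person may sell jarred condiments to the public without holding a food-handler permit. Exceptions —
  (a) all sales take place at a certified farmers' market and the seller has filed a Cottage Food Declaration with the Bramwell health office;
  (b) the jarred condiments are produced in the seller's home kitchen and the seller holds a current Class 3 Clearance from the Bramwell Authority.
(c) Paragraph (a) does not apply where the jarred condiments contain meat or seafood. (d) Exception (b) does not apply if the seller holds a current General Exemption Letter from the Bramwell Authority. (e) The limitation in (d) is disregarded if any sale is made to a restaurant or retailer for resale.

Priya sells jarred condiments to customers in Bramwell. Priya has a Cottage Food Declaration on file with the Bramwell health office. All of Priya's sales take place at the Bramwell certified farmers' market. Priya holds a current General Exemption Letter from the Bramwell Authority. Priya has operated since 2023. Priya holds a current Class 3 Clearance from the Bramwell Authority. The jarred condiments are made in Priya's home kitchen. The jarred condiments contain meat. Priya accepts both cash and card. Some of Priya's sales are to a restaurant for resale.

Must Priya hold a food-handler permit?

No — exception (b) applies; Priya is not required to hold a food-handler permit.

All of (a)'s requirements are met (all sales are at a certified farmers' market; a Cottage Food Declaration is on file). But: (c) is engaged — the jarred condiments contain meat. (a) is therefore removed.
Exception (b) is satisfied on its face — the jarred condiments are home-kitchen produced; a current Class 3 Clearance is held. As to paragraphs (d)–(e): (d) would limit (b) — a current General Exemption Letter is held — but (e) sets (d) aside: (e) is triggered — some sales are to a restaurant for resale. So (b) applies.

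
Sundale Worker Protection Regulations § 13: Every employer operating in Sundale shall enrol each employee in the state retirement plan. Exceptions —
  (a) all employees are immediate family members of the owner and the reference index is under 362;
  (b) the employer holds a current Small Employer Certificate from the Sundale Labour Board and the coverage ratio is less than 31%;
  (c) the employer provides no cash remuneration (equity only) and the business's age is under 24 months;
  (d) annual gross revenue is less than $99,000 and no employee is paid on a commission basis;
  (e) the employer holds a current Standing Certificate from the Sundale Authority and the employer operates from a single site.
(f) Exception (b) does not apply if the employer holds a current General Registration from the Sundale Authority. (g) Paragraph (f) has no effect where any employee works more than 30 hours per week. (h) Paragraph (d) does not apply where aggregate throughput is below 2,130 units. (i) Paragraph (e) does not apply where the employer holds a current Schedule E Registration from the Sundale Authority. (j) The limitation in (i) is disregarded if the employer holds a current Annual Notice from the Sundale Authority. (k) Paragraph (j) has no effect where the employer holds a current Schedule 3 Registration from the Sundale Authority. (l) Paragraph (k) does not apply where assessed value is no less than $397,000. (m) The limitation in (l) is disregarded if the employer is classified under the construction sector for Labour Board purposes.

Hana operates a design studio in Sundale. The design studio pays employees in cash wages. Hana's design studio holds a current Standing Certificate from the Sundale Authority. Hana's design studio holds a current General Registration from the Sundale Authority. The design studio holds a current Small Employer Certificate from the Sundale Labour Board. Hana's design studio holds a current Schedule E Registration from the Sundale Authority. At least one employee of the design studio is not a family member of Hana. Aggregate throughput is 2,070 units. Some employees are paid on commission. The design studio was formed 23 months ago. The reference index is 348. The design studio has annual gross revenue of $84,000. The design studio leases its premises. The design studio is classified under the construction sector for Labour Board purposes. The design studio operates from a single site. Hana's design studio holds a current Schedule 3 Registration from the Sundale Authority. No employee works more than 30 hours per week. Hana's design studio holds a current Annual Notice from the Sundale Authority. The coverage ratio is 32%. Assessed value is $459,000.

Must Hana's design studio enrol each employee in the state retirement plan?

Yes — Hana's design studio must enrol each employee in the state retirement plan.

Exception (a) requires that all employees are immediate family members of the owner; but at least one employee is not a family member, so (a) is unavailable.
Exception (b) requires that the coverage ratio is less than 31%; but the coverage ratio is 32%, not less than 31%, so (b) is unavailable.
Exception (c) fails — employees are paid cash wages.
Exception (d) does not apply: some employees are paid on commission.
Exception (e) is satisfied on its face — a current Standing Certificate is held; the employer operates from a single site. But: (i) operates against (e): a current Schedule E Registration is held. (j) would limit (i) — a current Annual Notice is held — but (k) sets (j) aside: (k) operates against (j): a current Schedule 3 Registration is held. (l) applies (assessed value is $459,000, meeting the $397,000 threshold), but yields to (m): (m) operates — the design studio is classified under the construction sector. So (e) is unavailable.
No exception applies. The general rule governs.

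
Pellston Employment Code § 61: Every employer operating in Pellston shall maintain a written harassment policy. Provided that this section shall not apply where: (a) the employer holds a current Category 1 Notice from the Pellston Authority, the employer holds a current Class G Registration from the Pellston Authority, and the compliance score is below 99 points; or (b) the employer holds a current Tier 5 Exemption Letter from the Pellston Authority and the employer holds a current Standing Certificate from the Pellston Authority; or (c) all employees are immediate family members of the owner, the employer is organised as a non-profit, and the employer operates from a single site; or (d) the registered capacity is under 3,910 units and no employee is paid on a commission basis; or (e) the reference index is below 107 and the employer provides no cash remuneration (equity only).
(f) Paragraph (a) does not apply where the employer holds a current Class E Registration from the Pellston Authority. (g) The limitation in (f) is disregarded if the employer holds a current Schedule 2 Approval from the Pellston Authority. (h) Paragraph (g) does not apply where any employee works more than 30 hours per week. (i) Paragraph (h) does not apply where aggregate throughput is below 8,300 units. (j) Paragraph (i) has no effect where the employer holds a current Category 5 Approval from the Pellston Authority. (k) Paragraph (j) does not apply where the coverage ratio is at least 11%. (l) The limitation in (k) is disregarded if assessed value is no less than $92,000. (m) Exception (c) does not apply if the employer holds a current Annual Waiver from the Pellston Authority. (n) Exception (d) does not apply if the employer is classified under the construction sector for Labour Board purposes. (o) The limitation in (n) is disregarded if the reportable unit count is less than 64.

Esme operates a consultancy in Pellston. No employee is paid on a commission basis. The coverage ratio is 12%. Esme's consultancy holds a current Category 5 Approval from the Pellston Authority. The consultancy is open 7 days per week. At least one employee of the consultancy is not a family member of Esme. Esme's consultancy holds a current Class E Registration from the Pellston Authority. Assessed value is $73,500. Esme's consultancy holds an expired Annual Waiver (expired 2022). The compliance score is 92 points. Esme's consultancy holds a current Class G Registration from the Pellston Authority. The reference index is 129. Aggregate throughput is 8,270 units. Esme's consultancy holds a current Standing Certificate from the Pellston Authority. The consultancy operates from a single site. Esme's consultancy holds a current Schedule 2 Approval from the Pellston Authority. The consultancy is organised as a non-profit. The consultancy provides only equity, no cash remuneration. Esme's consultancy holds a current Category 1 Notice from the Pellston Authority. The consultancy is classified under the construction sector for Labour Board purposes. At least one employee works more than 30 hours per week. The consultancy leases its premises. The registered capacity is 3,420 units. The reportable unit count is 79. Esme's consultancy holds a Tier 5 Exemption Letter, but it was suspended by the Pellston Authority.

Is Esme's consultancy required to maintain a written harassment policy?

No — exception (a) applies; Esme's consultancy is not required to maintain a written harassment policy.

All of (a)'s requirements are met (a current Category 1 Notice is held; a current Class G Registration is held; the compliance score is 92 points, below the 99 points limit). Considering the limiting provisions: (f) would limit (a) — a current Class E Registration is held — but (g) sets (f) aside: (g) operates against (f): a current Schedule 2 Approval is held. (h) would limit (g) — at least one employee exceeds 30 hours/week — but (i) sets (h) aside: (i) is engaged — aggregate throughput is 8,270 units, below the 8,300 units limit. (j) would limit (i) — a current Category 5 Approval is held — but (k) sets (j) aside: (k) applies — the coverage ratio is 12%, meeting the 11% threshold. (l) is not triggered (assessed value is $73,500, short of $92,000), so (k) stands. Exception (a) stands.
Exception (b) fails — no current Tier 5 Exemption Letter is held.
Exception (c) requires that all employees are immediate family members of the owner; but at least one employee is not a family member, so (c) is unavailable.
Exception (d) is satisfied on its face — the registered capacity is 3,420 units, under the 3,910 units limit; no employee is paid on commission. However, paragraphs (n)–(o) must be considered: (n) operates against (d): the consultancy is classified under the construction sector. (o), which would lift (n), is not triggered — the reportable unit count is 79, not less than 64. Exception (d) does not apply.
Exception (e) requires that the reference index is below 107; but the reference index is 129, not below 107, so (e) is unavailable.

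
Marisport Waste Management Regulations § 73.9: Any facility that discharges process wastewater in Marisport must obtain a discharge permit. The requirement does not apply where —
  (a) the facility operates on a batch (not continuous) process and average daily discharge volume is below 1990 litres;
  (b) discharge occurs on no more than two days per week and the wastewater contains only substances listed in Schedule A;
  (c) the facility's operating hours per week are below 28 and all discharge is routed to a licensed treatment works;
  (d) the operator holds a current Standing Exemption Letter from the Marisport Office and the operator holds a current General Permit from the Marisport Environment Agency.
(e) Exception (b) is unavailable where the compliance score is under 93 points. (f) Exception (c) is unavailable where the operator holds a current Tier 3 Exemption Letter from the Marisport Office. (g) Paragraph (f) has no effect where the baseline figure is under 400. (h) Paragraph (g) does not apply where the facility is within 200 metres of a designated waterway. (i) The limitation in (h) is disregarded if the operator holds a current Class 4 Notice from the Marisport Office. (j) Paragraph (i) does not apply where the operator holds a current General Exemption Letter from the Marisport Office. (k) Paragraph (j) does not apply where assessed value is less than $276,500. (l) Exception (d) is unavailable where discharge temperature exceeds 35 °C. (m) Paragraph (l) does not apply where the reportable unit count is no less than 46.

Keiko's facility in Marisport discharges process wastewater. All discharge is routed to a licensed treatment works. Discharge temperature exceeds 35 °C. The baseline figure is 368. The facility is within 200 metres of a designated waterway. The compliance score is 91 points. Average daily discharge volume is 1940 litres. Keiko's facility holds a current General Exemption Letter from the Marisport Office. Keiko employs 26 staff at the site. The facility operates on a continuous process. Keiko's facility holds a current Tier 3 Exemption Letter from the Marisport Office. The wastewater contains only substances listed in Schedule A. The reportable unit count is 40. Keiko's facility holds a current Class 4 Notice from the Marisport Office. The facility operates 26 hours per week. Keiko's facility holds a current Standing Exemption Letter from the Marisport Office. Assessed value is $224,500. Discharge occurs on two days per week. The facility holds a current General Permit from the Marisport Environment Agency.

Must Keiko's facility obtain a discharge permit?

No — exception (c) applies; Keiko's facility is not required to obtain a discharge permit.

Exception (a) requires that the facility operates on a batch (not continuous) process; but the facility operates on a continuous process, so (a) is unavailable.
Exception (b) is satisfied on its face — discharge occurs on no more than two days per week; the wastewater is Schedule-A-only. However, paragraph (e) must be considered: (e) operates against (b): the compliance score is 91 points, under the 93 points limit. (b) is therefore removed.
All of (c)'s requirements are met (the facility's operating hours per week are 26, below the 28 limit; discharge is routed to a licensed treatment works). Applying paragraphs (f)–(k): (f) would limit (c) — a current Tier 3 Exemption Letter is held — but (g) sets (f) aside: (g) operates against (f): the baseline figure is 368, under the 400 limit. (h) operates (the facility is within 200 m of a designated waterway), but is displaced by (i): (i) operates against (h): a current Class 4 Notice is held. (j) would limit (i) — a current General Exemption Letter is held — but (k) sets (j) aside: (k) operates against (j): assessed value is $224,500, less than the $276,500 limit. So (c) applies.
Exception (d)'s conditions are all satisfied: a current Standing Exemption Letter is held; a current General Permit is held. But applying paragraphs (l)–(m): (l) applies — discharge temperature exceeds 35 °C. (m) does not operate here (the reportable unit count is 40, short of 46), so (l) stands. Exception (d) does not apply.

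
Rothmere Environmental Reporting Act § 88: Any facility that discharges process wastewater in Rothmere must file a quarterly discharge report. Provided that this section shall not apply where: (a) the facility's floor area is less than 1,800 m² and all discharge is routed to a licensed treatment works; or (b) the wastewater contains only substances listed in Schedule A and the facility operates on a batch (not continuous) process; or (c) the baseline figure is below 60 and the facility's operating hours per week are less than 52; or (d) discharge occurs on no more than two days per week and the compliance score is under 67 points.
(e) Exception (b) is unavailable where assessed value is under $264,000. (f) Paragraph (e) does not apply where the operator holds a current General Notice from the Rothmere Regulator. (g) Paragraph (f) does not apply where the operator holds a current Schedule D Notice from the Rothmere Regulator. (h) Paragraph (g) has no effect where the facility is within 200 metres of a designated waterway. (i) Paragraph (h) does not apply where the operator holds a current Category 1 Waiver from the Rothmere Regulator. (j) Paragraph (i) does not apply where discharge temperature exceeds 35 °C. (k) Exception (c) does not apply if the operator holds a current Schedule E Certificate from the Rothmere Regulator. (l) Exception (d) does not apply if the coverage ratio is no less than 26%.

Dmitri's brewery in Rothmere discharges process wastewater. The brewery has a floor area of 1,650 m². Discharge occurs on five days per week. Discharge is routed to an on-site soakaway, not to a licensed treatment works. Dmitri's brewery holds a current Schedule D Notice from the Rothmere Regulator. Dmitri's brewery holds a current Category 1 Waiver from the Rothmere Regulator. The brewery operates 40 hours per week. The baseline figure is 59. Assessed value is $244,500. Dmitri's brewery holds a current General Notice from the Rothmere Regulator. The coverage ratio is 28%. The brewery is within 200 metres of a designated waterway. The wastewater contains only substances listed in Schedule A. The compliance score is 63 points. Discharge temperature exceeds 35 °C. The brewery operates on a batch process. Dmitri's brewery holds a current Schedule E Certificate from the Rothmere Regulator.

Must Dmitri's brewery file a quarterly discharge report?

Exception (a) fails — discharge is not routed to a licensed treatment works.
Exception (b) is satisfied on its face — the wastewater is Schedule-A-only; the facility operates on a batch process. Under paragraphs (e)–(j): (e) is engaged (assessed value is $244,500, under the $264,000 limit), but yields to (f): (f) operates against (e): a current General Notice is held. (g) is engaged (a current Schedule D Notice is held), but yields to (h): (h) is triggered — the brewery is within 200 m of a designated waterway. (i) would limit (h) — a current Category 1 Waiver is held — but (j) sets (i) aside: (j) operates against (i): discharge temperature exceeds 35 °C. So (b) applies.
All of (c)'s requirements are met (the baseline figure is 59, below the 60 limit; the facility's operating hours per week are 40, less than the 52 limit). However, paragraph (k) must be considered: (k) operates against (c): a current Schedule E Certificate is held. Exception (c) does not apply.
Exception (d) fails — discharge occurs on five days per week.

No — exception (b) applies; Dmitri's brewery is not required to file a quarterly discharge report.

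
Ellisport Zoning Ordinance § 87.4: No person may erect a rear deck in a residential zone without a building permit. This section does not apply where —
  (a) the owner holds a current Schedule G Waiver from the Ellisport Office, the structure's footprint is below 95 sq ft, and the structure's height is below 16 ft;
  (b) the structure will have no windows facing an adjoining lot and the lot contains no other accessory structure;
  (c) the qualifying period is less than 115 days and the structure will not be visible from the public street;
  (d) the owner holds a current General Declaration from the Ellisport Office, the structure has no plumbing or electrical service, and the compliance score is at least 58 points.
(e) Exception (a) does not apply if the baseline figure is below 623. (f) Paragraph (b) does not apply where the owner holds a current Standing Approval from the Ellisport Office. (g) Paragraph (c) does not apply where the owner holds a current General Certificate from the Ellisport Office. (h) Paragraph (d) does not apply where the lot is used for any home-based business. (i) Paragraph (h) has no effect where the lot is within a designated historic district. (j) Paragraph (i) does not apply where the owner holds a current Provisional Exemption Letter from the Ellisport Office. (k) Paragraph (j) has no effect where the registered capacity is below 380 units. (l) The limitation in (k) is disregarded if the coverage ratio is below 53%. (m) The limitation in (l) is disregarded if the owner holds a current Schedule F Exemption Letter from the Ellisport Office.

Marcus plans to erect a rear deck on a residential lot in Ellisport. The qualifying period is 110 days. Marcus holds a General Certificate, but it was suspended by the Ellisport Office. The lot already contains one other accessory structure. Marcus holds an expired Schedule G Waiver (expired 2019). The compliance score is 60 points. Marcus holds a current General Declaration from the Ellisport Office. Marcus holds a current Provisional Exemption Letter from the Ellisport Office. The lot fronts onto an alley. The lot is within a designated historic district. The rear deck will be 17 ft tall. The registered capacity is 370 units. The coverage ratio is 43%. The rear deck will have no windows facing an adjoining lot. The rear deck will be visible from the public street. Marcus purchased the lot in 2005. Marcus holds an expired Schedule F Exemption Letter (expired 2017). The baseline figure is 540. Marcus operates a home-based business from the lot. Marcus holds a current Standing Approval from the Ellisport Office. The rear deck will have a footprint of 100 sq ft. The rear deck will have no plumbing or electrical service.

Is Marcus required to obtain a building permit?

Yes — Marcus must obtain a building permit.

Exception (a) does not apply: there is no Schedule G Waiver in force.
Exception (b) fails — the lot already has another accessory structure.
Exception (c) does not apply: the structure will be visible from the street.
All of (d)'s requirements are met (a current General Declaration is held; there is no plumbing or electrical service; the compliance score is 60 points, meeting the 58 points threshold). But: (h) is engaged — a home-based business operates on the lot. (i) operates (the lot is in a historic district), but is overridden by (j): (j) operates against (i): a current Provisional Exemption Letter is held. (k) would limit (j) — the registered capacity is 370 units, below the 380 units limit — but (l) sets (k) aside: (l) operates against (k): the coverage ratio is 43%, below the 53% limit. (m), which would lift (l), does not operate here — no current Schedule F Exemption Letter is held. (d) is therefore removed.
No exception displaces § 87.4.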